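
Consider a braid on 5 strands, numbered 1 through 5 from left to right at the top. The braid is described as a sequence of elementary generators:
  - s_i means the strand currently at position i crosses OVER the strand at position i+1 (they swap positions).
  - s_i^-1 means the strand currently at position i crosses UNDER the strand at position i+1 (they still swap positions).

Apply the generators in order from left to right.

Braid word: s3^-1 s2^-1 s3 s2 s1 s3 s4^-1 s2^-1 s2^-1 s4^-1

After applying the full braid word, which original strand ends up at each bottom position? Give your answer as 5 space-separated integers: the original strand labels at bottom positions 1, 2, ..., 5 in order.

Gen 1 (s3^-1): strand 3 crosses under strand 4. Perm now: [1 2 4 3 5]
Gen 2 (s2^-1): strand 2 crosses under strand 4. Perm now: [1 4 2 3 5]
Gen 3 (s3): strand 2 crosses over strand 3. Perm now: [1 4 3 2 5]
Gen 4 (s2): strand 4 crosses over strand 3. Perm now: [1 3 4 2 5]
Gen 5 (s1): strand 1 crosses over strand 3. Perm now: [3 1 4 2 5]
Gen 6 (s3): strand 4 crosses over strand 2. Perm now: [3 1 2 4 5]
Gen 7 (s4^-1): strand 4 crosses under strand 5. Perm now: [3 1 2 5 4]
Gen 8 (s2^-1): strand 1 crosses under strand 2. Perm now: [3 2 1 5 4]
Gen 9 (s2^-1): strand 2 crosses under strand 1. Perm now: [3 1 2 5 4]
Gen 10 (s4^-1): strand 5 crosses under strand 4. Perm now: [3 1 2 4 5]

Answer: 3 1 2 4 5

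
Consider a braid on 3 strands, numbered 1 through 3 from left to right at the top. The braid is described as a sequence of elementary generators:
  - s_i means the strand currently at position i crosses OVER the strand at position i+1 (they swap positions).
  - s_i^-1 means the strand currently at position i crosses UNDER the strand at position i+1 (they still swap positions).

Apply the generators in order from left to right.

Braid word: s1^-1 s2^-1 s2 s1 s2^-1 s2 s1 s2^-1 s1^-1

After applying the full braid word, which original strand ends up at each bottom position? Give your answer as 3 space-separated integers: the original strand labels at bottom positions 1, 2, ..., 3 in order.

Gen 1 (s1^-1): strand 1 crosses under strand 2. Perm now: [2 1 3]
Gen 2 (s2^-1): strand 1 crosses under strand 3. Perm now: [2 3 1]
Gen 3 (s2): strand 3 crosses over strand 1. Perm now: [2 1 3]
Gen 4 (s1): strand 2 crosses over strand 1. Perm now: [1 2 3]
Gen 5 (s2^-1): strand 2 crosses under strand 3. Perm now: [1 3 2]
Gen 6 (s2): strand 3 crosses over strand 2. Perm now: [1 2 3]
Gen 7 (s1): strand 1 crosses over strand 2. Perm now: [2 1 3]
Gen 8 (s2^-1): strand 1 crosses under strand 3. Perm now: [2 3 1]
Gen 9 (s1^-1): strand 2 crosses under strand 3. Perm now: [3 2 1]

Answer: 3 2 1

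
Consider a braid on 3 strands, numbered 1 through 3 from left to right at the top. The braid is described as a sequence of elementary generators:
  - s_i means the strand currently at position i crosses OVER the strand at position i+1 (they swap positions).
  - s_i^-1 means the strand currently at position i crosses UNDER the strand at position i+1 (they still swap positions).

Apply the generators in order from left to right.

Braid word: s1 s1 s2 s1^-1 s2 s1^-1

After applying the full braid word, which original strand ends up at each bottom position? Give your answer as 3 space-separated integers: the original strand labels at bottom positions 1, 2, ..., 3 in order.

Answer: 2 3 1

Derivation:
Gen 1 (s1): strand 1 crosses over strand 2. Perm now: [2 1 3]
Gen 2 (s1): strand 2 crosses over strand 1. Perm now: [1 2 3]
Gen 3 (s2): strand 2 crosses over strand 3. Perm now: [1 3 2]
Gen 4 (s1^-1): strand 1 crosses under strand 3. Perm now: [3 1 2]
Gen 5 (s2): strand 1 crosses over strand 2. Perm now: [3 2 1]
Gen 6 (s1^-1): strand 3 crosses under strand 2. Perm now: [2 3 1]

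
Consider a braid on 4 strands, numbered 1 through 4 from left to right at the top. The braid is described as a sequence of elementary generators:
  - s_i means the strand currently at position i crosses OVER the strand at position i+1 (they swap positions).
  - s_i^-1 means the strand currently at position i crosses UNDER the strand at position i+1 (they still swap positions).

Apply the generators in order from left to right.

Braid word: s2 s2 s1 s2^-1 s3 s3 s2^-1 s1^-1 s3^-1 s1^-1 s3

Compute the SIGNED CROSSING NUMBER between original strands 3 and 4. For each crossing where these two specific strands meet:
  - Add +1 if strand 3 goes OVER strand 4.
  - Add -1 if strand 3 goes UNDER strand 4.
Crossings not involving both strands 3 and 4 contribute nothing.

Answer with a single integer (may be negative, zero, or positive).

Gen 1: crossing 2x3. Both 3&4? no. Sum: 0
Gen 2: crossing 3x2. Both 3&4? no. Sum: 0
Gen 3: crossing 1x2. Both 3&4? no. Sum: 0
Gen 4: crossing 1x3. Both 3&4? no. Sum: 0
Gen 5: crossing 1x4. Both 3&4? no. Sum: 0
Gen 6: crossing 4x1. Both 3&4? no. Sum: 0
Gen 7: crossing 3x1. Both 3&4? no. Sum: 0
Gen 8: crossing 2x1. Both 3&4? no. Sum: 0
Gen 9: 3 under 4. Both 3&4? yes. Contrib: -1. Sum: -1
Gen 10: crossing 1x2. Both 3&4? no. Sum: -1
Gen 11: 4 over 3. Both 3&4? yes. Contrib: -1. Sum: -2

Answer: -2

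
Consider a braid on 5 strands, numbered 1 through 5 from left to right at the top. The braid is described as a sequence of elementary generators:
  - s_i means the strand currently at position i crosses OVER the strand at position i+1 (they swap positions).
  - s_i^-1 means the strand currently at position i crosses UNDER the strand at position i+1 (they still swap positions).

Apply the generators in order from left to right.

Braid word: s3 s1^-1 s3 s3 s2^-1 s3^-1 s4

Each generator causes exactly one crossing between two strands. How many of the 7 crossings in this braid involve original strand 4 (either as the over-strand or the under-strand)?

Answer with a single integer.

Gen 1: crossing 3x4. Involves strand 4? yes. Count so far: 1
Gen 2: crossing 1x2. Involves strand 4? no. Count so far: 1
Gen 3: crossing 4x3. Involves strand 4? yes. Count so far: 2
Gen 4: crossing 3x4. Involves strand 4? yes. Count so far: 3
Gen 5: crossing 1x4. Involves strand 4? yes. Count so far: 4
Gen 6: crossing 1x3. Involves strand 4? no. Count so far: 4
Gen 7: crossing 1x5. Involves strand 4? no. Count so far: 4

Answer: 4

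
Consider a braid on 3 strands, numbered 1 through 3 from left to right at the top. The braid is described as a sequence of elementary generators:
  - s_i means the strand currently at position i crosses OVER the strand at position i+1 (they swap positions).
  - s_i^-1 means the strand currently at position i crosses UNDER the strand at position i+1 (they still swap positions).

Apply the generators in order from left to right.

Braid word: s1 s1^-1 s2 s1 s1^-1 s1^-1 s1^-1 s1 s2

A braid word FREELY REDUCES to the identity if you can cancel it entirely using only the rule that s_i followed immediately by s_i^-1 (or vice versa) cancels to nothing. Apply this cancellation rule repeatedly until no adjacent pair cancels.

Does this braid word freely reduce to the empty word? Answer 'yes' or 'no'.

Gen 1 (s1): push. Stack: [s1]
Gen 2 (s1^-1): cancels prior s1. Stack: []
Gen 3 (s2): push. Stack: [s2]
Gen 4 (s1): push. Stack: [s2 s1]
Gen 5 (s1^-1): cancels prior s1. Stack: [s2]
Gen 6 (s1^-1): push. Stack: [s2 s1^-1]
Gen 7 (s1^-1): push. Stack: [s2 s1^-1 s1^-1]
Gen 8 (s1): cancels prior s1^-1. Stack: [s2 s1^-1]
Gen 9 (s2): push. Stack: [s2 s1^-1 s2]
Reduced word: s2 s1^-1 s2

Answer: no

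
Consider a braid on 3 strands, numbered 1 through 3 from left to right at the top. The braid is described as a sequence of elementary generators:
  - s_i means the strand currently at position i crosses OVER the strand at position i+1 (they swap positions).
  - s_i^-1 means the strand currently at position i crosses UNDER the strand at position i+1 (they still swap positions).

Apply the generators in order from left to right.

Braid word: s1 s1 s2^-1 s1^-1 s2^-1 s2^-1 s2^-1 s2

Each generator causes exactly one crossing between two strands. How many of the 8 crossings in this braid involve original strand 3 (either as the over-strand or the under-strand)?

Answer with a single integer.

Answer: 2

Derivation:
Gen 1: crossing 1x2. Involves strand 3? no. Count so far: 0
Gen 2: crossing 2x1. Involves strand 3? no. Count so far: 0
Gen 3: crossing 2x3. Involves strand 3? yes. Count so far: 1
Gen 4: crossing 1x3. Involves strand 3? yes. Count so far: 2
Gen 5: crossing 1x2. Involves strand 3? no. Count so far: 2
Gen 6: crossing 2x1. Involves strand 3? no. Count so far: 2
Gen 7: crossing 1x2. Involves strand 3? no. Count so far: 2
Gen 8: crossing 2x1. Involves strand 3? no. Count so far: 2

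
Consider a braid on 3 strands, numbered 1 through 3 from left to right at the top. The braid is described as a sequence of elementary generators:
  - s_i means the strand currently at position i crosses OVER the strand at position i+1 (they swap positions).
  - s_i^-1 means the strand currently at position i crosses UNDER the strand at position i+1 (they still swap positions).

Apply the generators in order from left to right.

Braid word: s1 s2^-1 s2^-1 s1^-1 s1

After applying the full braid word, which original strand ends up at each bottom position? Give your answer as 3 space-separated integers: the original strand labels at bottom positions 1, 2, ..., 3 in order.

Gen 1 (s1): strand 1 crosses over strand 2. Perm now: [2 1 3]
Gen 2 (s2^-1): strand 1 crosses under strand 3. Perm now: [2 3 1]
Gen 3 (s2^-1): strand 3 crosses under strand 1. Perm now: [2 1 3]
Gen 4 (s1^-1): strand 2 crosses under strand 1. Perm now: [1 2 3]
Gen 5 (s1): strand 1 crosses over strand 2. Perm now: [2 1 3]

Answer: 2 1 3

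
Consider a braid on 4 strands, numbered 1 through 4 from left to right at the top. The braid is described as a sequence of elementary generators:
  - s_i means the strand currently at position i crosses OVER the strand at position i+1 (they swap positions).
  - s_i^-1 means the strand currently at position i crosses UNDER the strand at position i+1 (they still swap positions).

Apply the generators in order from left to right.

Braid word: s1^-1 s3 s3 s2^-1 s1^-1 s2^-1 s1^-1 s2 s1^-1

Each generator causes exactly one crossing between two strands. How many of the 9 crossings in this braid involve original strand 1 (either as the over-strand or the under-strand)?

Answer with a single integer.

Answer: 5

Derivation:
Gen 1: crossing 1x2. Involves strand 1? yes. Count so far: 1
Gen 2: crossing 3x4. Involves strand 1? no. Count so far: 1
Gen 3: crossing 4x3. Involves strand 1? no. Count so far: 1
Gen 4: crossing 1x3. Involves strand 1? yes. Count so far: 2
Gen 5: crossing 2x3. Involves strand 1? no. Count so far: 2
Gen 6: crossing 2x1. Involves strand 1? yes. Count so far: 3
Gen 7: crossing 3x1. Involves strand 1? yes. Count so far: 4
Gen 8: crossing 3x2. Involves strand 1? no. Count so far: 4
Gen 9: crossing 1x2. Involves strand 1? yes. Count so far: 5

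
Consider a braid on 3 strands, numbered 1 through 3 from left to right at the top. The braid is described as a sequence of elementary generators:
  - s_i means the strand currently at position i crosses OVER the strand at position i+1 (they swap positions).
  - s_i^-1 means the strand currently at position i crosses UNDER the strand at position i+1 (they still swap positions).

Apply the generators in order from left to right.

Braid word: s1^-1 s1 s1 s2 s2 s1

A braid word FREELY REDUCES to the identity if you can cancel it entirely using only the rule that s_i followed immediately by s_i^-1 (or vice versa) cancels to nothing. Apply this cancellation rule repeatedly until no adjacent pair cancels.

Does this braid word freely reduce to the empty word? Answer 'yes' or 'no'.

Gen 1 (s1^-1): push. Stack: [s1^-1]
Gen 2 (s1): cancels prior s1^-1. Stack: []
Gen 3 (s1): push. Stack: [s1]
Gen 4 (s2): push. Stack: [s1 s2]
Gen 5 (s2): push. Stack: [s1 s2 s2]
Gen 6 (s1): push. Stack: [s1 s2 s2 s1]
Reduced word: s1 s2 s2 s1

Answer: no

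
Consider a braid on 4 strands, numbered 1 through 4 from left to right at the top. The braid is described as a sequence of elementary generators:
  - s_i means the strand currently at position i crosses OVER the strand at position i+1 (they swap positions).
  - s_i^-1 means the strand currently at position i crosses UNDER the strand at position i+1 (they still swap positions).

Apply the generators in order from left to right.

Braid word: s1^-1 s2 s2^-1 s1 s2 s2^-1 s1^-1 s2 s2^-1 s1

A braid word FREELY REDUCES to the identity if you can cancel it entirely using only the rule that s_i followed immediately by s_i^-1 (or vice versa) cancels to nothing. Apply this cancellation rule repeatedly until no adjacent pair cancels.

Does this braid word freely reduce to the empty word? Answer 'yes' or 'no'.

Answer: yes

Derivation:
Gen 1 (s1^-1): push. Stack: [s1^-1]
Gen 2 (s2): push. Stack: [s1^-1 s2]
Gen 3 (s2^-1): cancels prior s2. Stack: [s1^-1]
Gen 4 (s1): cancels prior s1^-1. Stack: []
Gen 5 (s2): push. Stack: [s2]
Gen 6 (s2^-1): cancels prior s2. Stack: []
Gen 7 (s1^-1): push. Stack: [s1^-1]
Gen 8 (s2): push. Stack: [s1^-1 s2]
Gen 9 (s2^-1): cancels prior s2. Stack: [s1^-1]
Gen 10 (s1): cancels prior s1^-1. Stack: []
Reduced word: (empty)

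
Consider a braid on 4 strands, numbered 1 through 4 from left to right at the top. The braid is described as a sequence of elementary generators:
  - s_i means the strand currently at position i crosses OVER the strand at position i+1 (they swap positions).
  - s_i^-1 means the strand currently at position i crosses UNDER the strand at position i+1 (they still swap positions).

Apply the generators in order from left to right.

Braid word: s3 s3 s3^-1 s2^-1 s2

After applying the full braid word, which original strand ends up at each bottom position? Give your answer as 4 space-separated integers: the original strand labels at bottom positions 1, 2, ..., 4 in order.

Answer: 1 2 4 3

Derivation:
Gen 1 (s3): strand 3 crosses over strand 4. Perm now: [1 2 4 3]
Gen 2 (s3): strand 4 crosses over strand 3. Perm now: [1 2 3 4]
Gen 3 (s3^-1): strand 3 crosses under strand 4. Perm now: [1 2 4 3]
Gen 4 (s2^-1): strand 2 crosses under strand 4. Perm now: [1 4 2 3]
Gen 5 (s2): strand 4 crosses over strand 2. Perm now: [1 2 4 3]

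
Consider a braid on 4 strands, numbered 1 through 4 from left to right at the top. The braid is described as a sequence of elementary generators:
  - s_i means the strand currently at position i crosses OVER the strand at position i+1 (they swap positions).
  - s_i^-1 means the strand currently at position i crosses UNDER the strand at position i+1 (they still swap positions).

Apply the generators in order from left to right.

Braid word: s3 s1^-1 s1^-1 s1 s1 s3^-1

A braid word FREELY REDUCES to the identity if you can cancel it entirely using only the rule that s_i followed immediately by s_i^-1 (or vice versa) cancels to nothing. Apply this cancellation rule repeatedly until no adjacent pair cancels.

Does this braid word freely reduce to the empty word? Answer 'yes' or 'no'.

Gen 1 (s3): push. Stack: [s3]
Gen 2 (s1^-1): push. Stack: [s3 s1^-1]
Gen 3 (s1^-1): push. Stack: [s3 s1^-1 s1^-1]
Gen 4 (s1): cancels prior s1^-1. Stack: [s3 s1^-1]
Gen 5 (s1): cancels prior s1^-1. Stack: [s3]
Gen 6 (s3^-1): cancels prior s3. Stack: []
Reduced word: (empty)

Answer: yes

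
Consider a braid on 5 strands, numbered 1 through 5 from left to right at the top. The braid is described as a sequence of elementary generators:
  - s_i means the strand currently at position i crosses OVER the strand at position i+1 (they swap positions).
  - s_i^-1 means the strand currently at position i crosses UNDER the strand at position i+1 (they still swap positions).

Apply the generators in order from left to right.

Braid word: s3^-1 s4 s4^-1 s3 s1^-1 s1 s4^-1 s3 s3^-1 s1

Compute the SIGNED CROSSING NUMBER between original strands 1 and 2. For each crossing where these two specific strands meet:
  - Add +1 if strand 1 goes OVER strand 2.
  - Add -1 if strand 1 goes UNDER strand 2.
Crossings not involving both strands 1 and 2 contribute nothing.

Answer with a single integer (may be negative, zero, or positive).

Gen 1: crossing 3x4. Both 1&2? no. Sum: 0
Gen 2: crossing 3x5. Both 1&2? no. Sum: 0
Gen 3: crossing 5x3. Both 1&2? no. Sum: 0
Gen 4: crossing 4x3. Both 1&2? no. Sum: 0
Gen 5: 1 under 2. Both 1&2? yes. Contrib: -1. Sum: -1
Gen 6: 2 over 1. Both 1&2? yes. Contrib: -1. Sum: -2
Gen 7: crossing 4x5. Both 1&2? no. Sum: -2
Gen 8: crossing 3x5. Both 1&2? no. Sum: -2
Gen 9: crossing 5x3. Both 1&2? no. Sum: -2
Gen 10: 1 over 2. Both 1&2? yes. Contrib: +1. Sum: -1

Answer: -1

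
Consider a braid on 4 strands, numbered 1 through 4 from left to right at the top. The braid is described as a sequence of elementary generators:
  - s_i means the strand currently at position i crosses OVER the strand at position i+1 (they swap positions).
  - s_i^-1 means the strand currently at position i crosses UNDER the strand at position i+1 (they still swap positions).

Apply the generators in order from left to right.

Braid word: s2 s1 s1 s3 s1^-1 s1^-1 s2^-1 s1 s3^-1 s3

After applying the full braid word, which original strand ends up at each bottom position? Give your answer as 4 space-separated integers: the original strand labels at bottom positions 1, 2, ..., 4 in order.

Gen 1 (s2): strand 2 crosses over strand 3. Perm now: [1 3 2 4]
Gen 2 (s1): strand 1 crosses over strand 3. Perm now: [3 1 2 4]
Gen 3 (s1): strand 3 crosses over strand 1. Perm now: [1 3 2 4]
Gen 4 (s3): strand 2 crosses over strand 4. Perm now: [1 3 4 2]
Gen 5 (s1^-1): strand 1 crosses under strand 3. Perm now: [3 1 4 2]
Gen 6 (s1^-1): strand 3 crosses under strand 1. Perm now: [1 3 4 2]
Gen 7 (s2^-1): strand 3 crosses under strand 4. Perm now: [1 4 3 2]
Gen 8 (s1): strand 1 crosses over strand 4. Perm now: [4 1 3 2]
Gen 9 (s3^-1): strand 3 crosses under strand 2. Perm now: [4 1 2 3]
Gen 10 (s3): strand 2 crosses over strand 3. Perm now: [4 1 3 2]

Answer: 4 1 3 2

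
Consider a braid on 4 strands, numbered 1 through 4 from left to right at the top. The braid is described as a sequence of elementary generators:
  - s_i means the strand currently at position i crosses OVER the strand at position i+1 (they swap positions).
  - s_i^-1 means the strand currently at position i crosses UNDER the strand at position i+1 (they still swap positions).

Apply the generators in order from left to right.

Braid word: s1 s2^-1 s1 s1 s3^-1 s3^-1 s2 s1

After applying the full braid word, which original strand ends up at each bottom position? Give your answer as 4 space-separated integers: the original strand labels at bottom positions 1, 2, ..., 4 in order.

Answer: 1 2 3 4

Derivation:
Gen 1 (s1): strand 1 crosses over strand 2. Perm now: [2 1 3 4]
Gen 2 (s2^-1): strand 1 crosses under strand 3. Perm now: [2 3 1 4]
Gen 3 (s1): strand 2 crosses over strand 3. Perm now: [3 2 1 4]
Gen 4 (s1): strand 3 crosses over strand 2. Perm now: [2 3 1 4]
Gen 5 (s3^-1): strand 1 crosses under strand 4. Perm now: [2 3 4 1]
Gen 6 (s3^-1): strand 4 crosses under strand 1. Perm now: [2 3 1 4]
Gen 7 (s2): strand 3 crosses over strand 1. Perm now: [2 1 3 4]
Gen 8 (s1): strand 2 crosses over strand 1. Perm now: [1 2 3 4]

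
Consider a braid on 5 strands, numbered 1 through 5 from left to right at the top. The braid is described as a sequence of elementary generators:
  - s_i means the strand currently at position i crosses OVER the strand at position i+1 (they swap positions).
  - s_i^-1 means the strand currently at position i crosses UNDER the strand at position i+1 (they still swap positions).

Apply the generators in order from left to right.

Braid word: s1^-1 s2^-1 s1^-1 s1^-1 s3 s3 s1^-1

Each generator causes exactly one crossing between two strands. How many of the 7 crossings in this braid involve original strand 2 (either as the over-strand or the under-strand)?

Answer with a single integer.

Gen 1: crossing 1x2. Involves strand 2? yes. Count so far: 1
Gen 2: crossing 1x3. Involves strand 2? no. Count so far: 1
Gen 3: crossing 2x3. Involves strand 2? yes. Count so far: 2
Gen 4: crossing 3x2. Involves strand 2? yes. Count so far: 3
Gen 5: crossing 1x4. Involves strand 2? no. Count so far: 3
Gen 6: crossing 4x1. Involves strand 2? no. Count so far: 3
Gen 7: crossing 2x3. Involves strand 2? yes. Count so far: 4

Answer: 4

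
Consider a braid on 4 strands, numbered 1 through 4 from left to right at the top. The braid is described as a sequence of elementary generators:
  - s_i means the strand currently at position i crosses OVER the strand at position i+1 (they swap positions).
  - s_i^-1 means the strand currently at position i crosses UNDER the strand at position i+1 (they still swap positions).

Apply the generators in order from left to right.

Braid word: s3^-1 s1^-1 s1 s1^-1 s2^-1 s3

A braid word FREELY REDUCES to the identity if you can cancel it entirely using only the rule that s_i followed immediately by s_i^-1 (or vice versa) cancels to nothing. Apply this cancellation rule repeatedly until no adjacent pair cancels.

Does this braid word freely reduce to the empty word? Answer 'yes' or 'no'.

Answer: no

Derivation:
Gen 1 (s3^-1): push. Stack: [s3^-1]
Gen 2 (s1^-1): push. Stack: [s3^-1 s1^-1]
Gen 3 (s1): cancels prior s1^-1. Stack: [s3^-1]
Gen 4 (s1^-1): push. Stack: [s3^-1 s1^-1]
Gen 5 (s2^-1): push. Stack: [s3^-1 s1^-1 s2^-1]
Gen 6 (s3): push. Stack: [s3^-1 s1^-1 s2^-1 s3]
Reduced word: s3^-1 s1^-1 s2^-1 s3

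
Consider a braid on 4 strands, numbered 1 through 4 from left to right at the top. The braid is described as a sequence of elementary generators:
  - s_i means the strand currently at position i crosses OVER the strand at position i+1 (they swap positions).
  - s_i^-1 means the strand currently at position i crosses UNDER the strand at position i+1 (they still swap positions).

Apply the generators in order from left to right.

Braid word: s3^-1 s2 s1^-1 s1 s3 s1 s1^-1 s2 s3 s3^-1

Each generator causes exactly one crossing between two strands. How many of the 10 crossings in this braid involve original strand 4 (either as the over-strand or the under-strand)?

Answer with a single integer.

Answer: 9

Derivation:
Gen 1: crossing 3x4. Involves strand 4? yes. Count so far: 1
Gen 2: crossing 2x4. Involves strand 4? yes. Count so far: 2
Gen 3: crossing 1x4. Involves strand 4? yes. Count so far: 3
Gen 4: crossing 4x1. Involves strand 4? yes. Count so far: 4
Gen 5: crossing 2x3. Involves strand 4? no. Count so far: 4
Gen 6: crossing 1x4. Involves strand 4? yes. Count so far: 5
Gen 7: crossing 4x1. Involves strand 4? yes. Count so far: 6
Gen 8: crossing 4x3. Involves strand 4? yes. Count so far: 7
Gen 9: crossing 4x2. Involves strand 4? yes. Count so far: 8
Gen 10: crossing 2x4. Involves strand 4? yes. Count so far: 9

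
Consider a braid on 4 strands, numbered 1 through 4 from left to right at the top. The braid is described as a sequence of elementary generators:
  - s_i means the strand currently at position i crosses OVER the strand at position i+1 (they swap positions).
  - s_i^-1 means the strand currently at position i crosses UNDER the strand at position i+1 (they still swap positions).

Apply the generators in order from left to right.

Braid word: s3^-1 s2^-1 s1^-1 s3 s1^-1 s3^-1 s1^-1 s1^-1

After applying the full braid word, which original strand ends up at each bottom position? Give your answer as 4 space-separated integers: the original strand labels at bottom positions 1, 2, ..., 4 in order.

Answer: 1 4 2 3

Derivation:
Gen 1 (s3^-1): strand 3 crosses under strand 4. Perm now: [1 2 4 3]
Gen 2 (s2^-1): strand 2 crosses under strand 4. Perm now: [1 4 2 3]
Gen 3 (s1^-1): strand 1 crosses under strand 4. Perm now: [4 1 2 3]
Gen 4 (s3): strand 2 crosses over strand 3. Perm now: [4 1 3 2]
Gen 5 (s1^-1): strand 4 crosses under strand 1. Perm now: [1 4 3 2]
Gen 6 (s3^-1): strand 3 crosses under strand 2. Perm now: [1 4 2 3]
Gen 7 (s1^-1): strand 1 crosses under strand 4. Perm now: [4 1 2 3]
Gen 8 (s1^-1): strand 4 crosses under strand 1. Perm now: [1 4 2 3]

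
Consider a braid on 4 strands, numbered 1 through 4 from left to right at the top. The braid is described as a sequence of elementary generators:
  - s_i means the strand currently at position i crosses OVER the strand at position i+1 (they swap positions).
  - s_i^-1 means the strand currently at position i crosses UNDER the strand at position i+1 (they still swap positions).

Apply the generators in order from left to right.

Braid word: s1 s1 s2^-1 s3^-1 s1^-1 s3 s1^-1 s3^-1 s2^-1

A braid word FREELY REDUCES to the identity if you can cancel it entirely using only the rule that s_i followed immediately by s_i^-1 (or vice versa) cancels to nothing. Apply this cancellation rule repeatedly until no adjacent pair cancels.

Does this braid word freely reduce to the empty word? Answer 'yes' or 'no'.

Answer: no

Derivation:
Gen 1 (s1): push. Stack: [s1]
Gen 2 (s1): push. Stack: [s1 s1]
Gen 3 (s2^-1): push. Stack: [s1 s1 s2^-1]
Gen 4 (s3^-1): push. Stack: [s1 s1 s2^-1 s3^-1]
Gen 5 (s1^-1): push. Stack: [s1 s1 s2^-1 s3^-1 s1^-1]
Gen 6 (s3): push. Stack: [s1 s1 s2^-1 s3^-1 s1^-1 s3]
Gen 7 (s1^-1): push. Stack: [s1 s1 s2^-1 s3^-1 s1^-1 s3 s1^-1]
Gen 8 (s3^-1): push. Stack: [s1 s1 s2^-1 s3^-1 s1^-1 s3 s1^-1 s3^-1]
Gen 9 (s2^-1): push. Stack: [s1 s1 s2^-1 s3^-1 s1^-1 s3 s1^-1 s3^-1 s2^-1]
Reduced word: s1 s1 s2^-1 s3^-1 s1^-1 s3 s1^-1 s3^-1 s2^-1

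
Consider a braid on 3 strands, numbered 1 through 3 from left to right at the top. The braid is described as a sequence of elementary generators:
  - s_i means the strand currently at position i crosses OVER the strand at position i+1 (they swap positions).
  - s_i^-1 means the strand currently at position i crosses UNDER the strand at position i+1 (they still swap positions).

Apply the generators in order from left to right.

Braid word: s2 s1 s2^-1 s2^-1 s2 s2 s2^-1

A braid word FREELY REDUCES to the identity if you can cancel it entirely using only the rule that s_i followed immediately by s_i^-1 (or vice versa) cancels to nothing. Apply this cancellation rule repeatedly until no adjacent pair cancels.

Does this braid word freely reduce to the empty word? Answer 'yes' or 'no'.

Gen 1 (s2): push. Stack: [s2]
Gen 2 (s1): push. Stack: [s2 s1]
Gen 3 (s2^-1): push. Stack: [s2 s1 s2^-1]
Gen 4 (s2^-1): push. Stack: [s2 s1 s2^-1 s2^-1]
Gen 5 (s2): cancels prior s2^-1. Stack: [s2 s1 s2^-1]
Gen 6 (s2): cancels prior s2^-1. Stack: [s2 s1]
Gen 7 (s2^-1): push. Stack: [s2 s1 s2^-1]
Reduced word: s2 s1 s2^-1

Answer: no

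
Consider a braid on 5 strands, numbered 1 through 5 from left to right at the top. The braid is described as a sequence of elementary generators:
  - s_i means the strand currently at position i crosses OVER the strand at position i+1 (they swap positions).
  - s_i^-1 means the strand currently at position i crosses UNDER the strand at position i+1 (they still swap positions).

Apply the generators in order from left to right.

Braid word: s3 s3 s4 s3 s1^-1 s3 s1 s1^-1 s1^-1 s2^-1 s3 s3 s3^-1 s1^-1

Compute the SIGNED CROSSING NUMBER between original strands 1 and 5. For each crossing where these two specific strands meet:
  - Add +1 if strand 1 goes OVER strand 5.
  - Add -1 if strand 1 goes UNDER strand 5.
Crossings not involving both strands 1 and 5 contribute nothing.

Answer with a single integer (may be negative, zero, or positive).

Answer: 0

Derivation:
Gen 1: crossing 3x4. Both 1&5? no. Sum: 0
Gen 2: crossing 4x3. Both 1&5? no. Sum: 0
Gen 3: crossing 4x5. Both 1&5? no. Sum: 0
Gen 4: crossing 3x5. Both 1&5? no. Sum: 0
Gen 5: crossing 1x2. Both 1&5? no. Sum: 0
Gen 6: crossing 5x3. Both 1&5? no. Sum: 0
Gen 7: crossing 2x1. Both 1&5? no. Sum: 0
Gen 8: crossing 1x2. Both 1&5? no. Sum: 0
Gen 9: crossing 2x1. Both 1&5? no. Sum: 0
Gen 10: crossing 2x3. Both 1&5? no. Sum: 0
Gen 11: crossing 2x5. Both 1&5? no. Sum: 0
Gen 12: crossing 5x2. Both 1&5? no. Sum: 0
Gen 13: crossing 2x5. Both 1&5? no. Sum: 0
Gen 14: crossing 1x3. Both 1&5? no. Sum: 0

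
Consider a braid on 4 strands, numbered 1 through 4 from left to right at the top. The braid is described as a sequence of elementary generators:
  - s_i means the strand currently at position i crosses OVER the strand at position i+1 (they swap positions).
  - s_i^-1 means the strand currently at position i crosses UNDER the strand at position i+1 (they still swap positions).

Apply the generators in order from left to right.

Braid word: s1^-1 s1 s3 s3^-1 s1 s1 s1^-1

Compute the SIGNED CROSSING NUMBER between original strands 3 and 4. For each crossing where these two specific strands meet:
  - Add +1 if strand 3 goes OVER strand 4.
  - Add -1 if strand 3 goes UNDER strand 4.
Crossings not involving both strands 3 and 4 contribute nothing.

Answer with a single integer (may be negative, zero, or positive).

Gen 1: crossing 1x2. Both 3&4? no. Sum: 0
Gen 2: crossing 2x1. Both 3&4? no. Sum: 0
Gen 3: 3 over 4. Both 3&4? yes. Contrib: +1. Sum: 1
Gen 4: 4 under 3. Both 3&4? yes. Contrib: +1. Sum: 2
Gen 5: crossing 1x2. Both 3&4? no. Sum: 2
Gen 6: crossing 2x1. Both 3&4? no. Sum: 2
Gen 7: crossing 1x2. Both 3&4? no. Sum: 2

Answer: 2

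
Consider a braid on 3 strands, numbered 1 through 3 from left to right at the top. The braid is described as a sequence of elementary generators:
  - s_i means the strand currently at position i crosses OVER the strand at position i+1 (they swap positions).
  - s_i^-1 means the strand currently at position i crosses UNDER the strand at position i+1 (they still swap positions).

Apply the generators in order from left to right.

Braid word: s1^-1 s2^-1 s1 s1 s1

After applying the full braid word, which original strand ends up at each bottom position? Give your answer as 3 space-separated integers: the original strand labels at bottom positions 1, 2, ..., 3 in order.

Answer: 3 2 1

Derivation:
Gen 1 (s1^-1): strand 1 crosses under strand 2. Perm now: [2 1 3]
Gen 2 (s2^-1): strand 1 crosses under strand 3. Perm now: [2 3 1]
Gen 3 (s1): strand 2 crosses over strand 3. Perm now: [3 2 1]
Gen 4 (s1): strand 3 crosses over strand 2. Perm now: [2 3 1]
Gen 5 (s1): strand 2 crosses over strand 3. Perm now: [3 2 1]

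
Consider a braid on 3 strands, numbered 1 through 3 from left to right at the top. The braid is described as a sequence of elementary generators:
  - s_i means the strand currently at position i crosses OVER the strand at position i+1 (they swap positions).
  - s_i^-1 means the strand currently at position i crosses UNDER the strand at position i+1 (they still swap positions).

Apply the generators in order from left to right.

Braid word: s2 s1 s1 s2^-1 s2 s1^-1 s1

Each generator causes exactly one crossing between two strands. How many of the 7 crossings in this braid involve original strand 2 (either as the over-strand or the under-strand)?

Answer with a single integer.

Answer: 3

Derivation:
Gen 1: crossing 2x3. Involves strand 2? yes. Count so far: 1
Gen 2: crossing 1x3. Involves strand 2? no. Count so far: 1
Gen 3: crossing 3x1. Involves strand 2? no. Count so far: 1
Gen 4: crossing 3x2. Involves strand 2? yes. Count so far: 2
Gen 5: crossing 2x3. Involves strand 2? yes. Count so far: 3
Gen 6: crossing 1x3. Involves strand 2? no. Count so far: 3
Gen 7: crossing 3x1. Involves strand 2? no. Count so far: 3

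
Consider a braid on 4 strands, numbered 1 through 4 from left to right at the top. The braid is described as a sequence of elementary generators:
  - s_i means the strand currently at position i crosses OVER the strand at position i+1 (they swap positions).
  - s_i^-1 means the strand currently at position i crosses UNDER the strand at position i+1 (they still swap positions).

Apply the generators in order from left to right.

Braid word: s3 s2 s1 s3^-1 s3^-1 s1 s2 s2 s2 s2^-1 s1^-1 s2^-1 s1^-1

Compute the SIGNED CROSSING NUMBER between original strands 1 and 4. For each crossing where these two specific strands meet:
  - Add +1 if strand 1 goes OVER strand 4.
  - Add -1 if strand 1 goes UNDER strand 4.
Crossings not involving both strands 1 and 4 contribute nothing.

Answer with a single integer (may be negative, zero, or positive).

Gen 1: crossing 3x4. Both 1&4? no. Sum: 0
Gen 2: crossing 2x4. Both 1&4? no. Sum: 0
Gen 3: 1 over 4. Both 1&4? yes. Contrib: +1. Sum: 1
Gen 4: crossing 2x3. Both 1&4? no. Sum: 1
Gen 5: crossing 3x2. Both 1&4? no. Sum: 1
Gen 6: 4 over 1. Both 1&4? yes. Contrib: -1. Sum: 0
Gen 7: crossing 4x2. Both 1&4? no. Sum: 0
Gen 8: crossing 2x4. Both 1&4? no. Sum: 0
Gen 9: crossing 4x2. Both 1&4? no. Sum: 0
Gen 10: crossing 2x4. Both 1&4? no. Sum: 0
Gen 11: 1 under 4. Both 1&4? yes. Contrib: -1. Sum: -1
Gen 12: crossing 1x2. Both 1&4? no. Sum: -1
Gen 13: crossing 4x2. Both 1&4? no. Sum: -1

Answer: -1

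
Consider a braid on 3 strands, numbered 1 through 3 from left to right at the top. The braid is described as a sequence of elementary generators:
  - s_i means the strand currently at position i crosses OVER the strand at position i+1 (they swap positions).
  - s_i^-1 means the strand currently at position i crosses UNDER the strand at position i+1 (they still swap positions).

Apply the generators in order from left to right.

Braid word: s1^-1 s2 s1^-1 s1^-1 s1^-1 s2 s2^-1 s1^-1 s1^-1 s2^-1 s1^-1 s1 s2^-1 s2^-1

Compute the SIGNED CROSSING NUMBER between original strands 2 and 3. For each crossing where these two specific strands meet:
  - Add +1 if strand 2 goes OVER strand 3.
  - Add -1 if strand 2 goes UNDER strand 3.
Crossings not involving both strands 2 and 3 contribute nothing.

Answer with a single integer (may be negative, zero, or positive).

Answer: -1

Derivation:
Gen 1: crossing 1x2. Both 2&3? no. Sum: 0
Gen 2: crossing 1x3. Both 2&3? no. Sum: 0
Gen 3: 2 under 3. Both 2&3? yes. Contrib: -1. Sum: -1
Gen 4: 3 under 2. Both 2&3? yes. Contrib: +1. Sum: 0
Gen 5: 2 under 3. Both 2&3? yes. Contrib: -1. Sum: -1
Gen 6: crossing 2x1. Both 2&3? no. Sum: -1
Gen 7: crossing 1x2. Both 2&3? no. Sum: -1
Gen 8: 3 under 2. Both 2&3? yes. Contrib: +1. Sum: 0
Gen 9: 2 under 3. Both 2&3? yes. Contrib: -1. Sum: -1
Gen 10: crossing 2x1. Both 2&3? no. Sum: -1
Gen 11: crossing 3x1. Both 2&3? no. Sum: -1
Gen 12: crossing 1x3. Both 2&3? no. Sum: -1
Gen 13: crossing 1x2. Both 2&3? no. Sum: -1
Gen 14: crossing 2x1. Both 2&3? no. Sum: -1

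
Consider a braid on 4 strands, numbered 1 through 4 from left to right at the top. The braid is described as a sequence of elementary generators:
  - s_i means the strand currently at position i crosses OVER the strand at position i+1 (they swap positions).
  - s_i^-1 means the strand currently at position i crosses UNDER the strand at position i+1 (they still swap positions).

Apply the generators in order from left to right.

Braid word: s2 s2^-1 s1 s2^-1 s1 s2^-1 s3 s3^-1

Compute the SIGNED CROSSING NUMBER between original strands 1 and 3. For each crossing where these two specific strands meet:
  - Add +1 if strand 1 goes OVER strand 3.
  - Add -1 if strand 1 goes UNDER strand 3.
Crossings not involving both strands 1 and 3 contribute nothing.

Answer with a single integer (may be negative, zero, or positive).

Answer: -1

Derivation:
Gen 1: crossing 2x3. Both 1&3? no. Sum: 0
Gen 2: crossing 3x2. Both 1&3? no. Sum: 0
Gen 3: crossing 1x2. Both 1&3? no. Sum: 0
Gen 4: 1 under 3. Both 1&3? yes. Contrib: -1. Sum: -1
Gen 5: crossing 2x3. Both 1&3? no. Sum: -1
Gen 6: crossing 2x1. Both 1&3? no. Sum: -1
Gen 7: crossing 2x4. Both 1&3? no. Sum: -1
Gen 8: crossing 4x2. Both 1&3? no. Sum: -1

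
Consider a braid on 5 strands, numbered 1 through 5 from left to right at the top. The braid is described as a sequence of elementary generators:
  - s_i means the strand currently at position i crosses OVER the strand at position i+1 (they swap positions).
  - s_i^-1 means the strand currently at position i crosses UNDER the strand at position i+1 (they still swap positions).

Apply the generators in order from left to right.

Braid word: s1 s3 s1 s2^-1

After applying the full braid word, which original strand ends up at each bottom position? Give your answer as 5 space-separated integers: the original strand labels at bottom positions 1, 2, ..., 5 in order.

Gen 1 (s1): strand 1 crosses over strand 2. Perm now: [2 1 3 4 5]
Gen 2 (s3): strand 3 crosses over strand 4. Perm now: [2 1 4 3 5]
Gen 3 (s1): strand 2 crosses over strand 1. Perm now: [1 2 4 3 5]
Gen 4 (s2^-1): strand 2 crosses under strand 4. Perm now: [1 4 2 3 5]

Answer: 1 4 2 3 5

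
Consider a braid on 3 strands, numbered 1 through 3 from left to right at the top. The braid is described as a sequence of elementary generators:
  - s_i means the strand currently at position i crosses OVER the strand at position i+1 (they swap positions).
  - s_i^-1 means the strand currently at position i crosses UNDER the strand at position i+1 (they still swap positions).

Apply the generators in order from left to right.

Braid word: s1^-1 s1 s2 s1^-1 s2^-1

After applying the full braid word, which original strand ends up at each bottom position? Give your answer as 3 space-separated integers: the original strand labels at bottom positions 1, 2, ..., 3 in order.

Answer: 3 2 1

Derivation:
Gen 1 (s1^-1): strand 1 crosses under strand 2. Perm now: [2 1 3]
Gen 2 (s1): strand 2 crosses over strand 1. Perm now: [1 2 3]
Gen 3 (s2): strand 2 crosses over strand 3. Perm now: [1 3 2]
Gen 4 (s1^-1): strand 1 crosses under strand 3. Perm now: [3 1 2]
Gen 5 (s2^-1): strand 1 crosses under strand 2. Perm now: [3 2 1]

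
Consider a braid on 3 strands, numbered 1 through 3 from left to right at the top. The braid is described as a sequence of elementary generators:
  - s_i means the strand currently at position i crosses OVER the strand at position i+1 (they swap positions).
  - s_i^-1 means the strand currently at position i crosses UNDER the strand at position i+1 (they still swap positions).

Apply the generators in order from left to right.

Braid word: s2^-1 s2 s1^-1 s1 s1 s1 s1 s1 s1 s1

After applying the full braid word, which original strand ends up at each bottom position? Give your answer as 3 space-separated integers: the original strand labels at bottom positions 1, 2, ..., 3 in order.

Answer: 1 2 3

Derivation:
Gen 1 (s2^-1): strand 2 crosses under strand 3. Perm now: [1 3 2]
Gen 2 (s2): strand 3 crosses over strand 2. Perm now: [1 2 3]
Gen 3 (s1^-1): strand 1 crosses under strand 2. Perm now: [2 1 3]
Gen 4 (s1): strand 2 crosses over strand 1. Perm now: [1 2 3]
Gen 5 (s1): strand 1 crosses over strand 2. Perm now: [2 1 3]
Gen 6 (s1): strand 2 crosses over strand 1. Perm now: [1 2 3]
Gen 7 (s1): strand 1 crosses over strand 2. Perm now: [2 1 3]
Gen 8 (s1): strand 2 crosses over strand 1. Perm now: [1 2 3]
Gen 9 (s1): strand 1 crosses over strand 2. Perm now: [2 1 3]
Gen 10 (s1): strand 2 crosses over strand 1. Perm now: [1 2 3]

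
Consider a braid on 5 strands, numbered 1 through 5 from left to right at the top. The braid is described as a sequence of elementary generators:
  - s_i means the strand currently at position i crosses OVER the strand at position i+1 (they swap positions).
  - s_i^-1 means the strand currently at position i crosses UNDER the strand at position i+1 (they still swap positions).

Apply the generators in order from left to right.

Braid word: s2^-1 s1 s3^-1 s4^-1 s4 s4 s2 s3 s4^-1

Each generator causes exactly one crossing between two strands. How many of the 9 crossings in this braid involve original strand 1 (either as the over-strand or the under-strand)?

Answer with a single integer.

Gen 1: crossing 2x3. Involves strand 1? no. Count so far: 0
Gen 2: crossing 1x3. Involves strand 1? yes. Count so far: 1
Gen 3: crossing 2x4. Involves strand 1? no. Count so far: 1
Gen 4: crossing 2x5. Involves strand 1? no. Count so far: 1
Gen 5: crossing 5x2. Involves strand 1? no. Count so far: 1
Gen 6: crossing 2x5. Involves strand 1? no. Count so far: 1
Gen 7: crossing 1x4. Involves strand 1? yes. Count so far: 2
Gen 8: crossing 1x5. Involves strand 1? yes. Count so far: 3
Gen 9: crossing 1x2. Involves strand 1? yes. Count so far: 4

Answer: 4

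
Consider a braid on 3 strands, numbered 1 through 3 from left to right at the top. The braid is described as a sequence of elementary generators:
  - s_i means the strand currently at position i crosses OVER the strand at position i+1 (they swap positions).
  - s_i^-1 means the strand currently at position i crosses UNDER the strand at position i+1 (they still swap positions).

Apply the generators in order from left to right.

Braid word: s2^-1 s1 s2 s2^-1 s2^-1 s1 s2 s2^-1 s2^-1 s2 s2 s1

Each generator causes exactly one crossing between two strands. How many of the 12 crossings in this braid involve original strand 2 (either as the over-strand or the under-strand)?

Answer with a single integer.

Answer: 6

Derivation:
Gen 1: crossing 2x3. Involves strand 2? yes. Count so far: 1
Gen 2: crossing 1x3. Involves strand 2? no. Count so far: 1
Gen 3: crossing 1x2. Involves strand 2? yes. Count so far: 2
Gen 4: crossing 2x1. Involves strand 2? yes. Count so far: 3
Gen 5: crossing 1x2. Involves strand 2? yes. Count so far: 4
Gen 6: crossing 3x2. Involves strand 2? yes. Count so far: 5
Gen 7: crossing 3x1. Involves strand 2? no. Count so far: 5
Gen 8: crossing 1x3. Involves strand 2? no. Count so far: 5
Gen 9: crossing 3x1. Involves strand 2? no. Count so far: 5
Gen 10: crossing 1x3. Involves strand 2? no. Count so far: 5
Gen 11: crossing 3x1. Involves strand 2? no. Count so far: 5
Gen 12: crossing 2x1. Involves strand 2? yes. Count so far: 6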